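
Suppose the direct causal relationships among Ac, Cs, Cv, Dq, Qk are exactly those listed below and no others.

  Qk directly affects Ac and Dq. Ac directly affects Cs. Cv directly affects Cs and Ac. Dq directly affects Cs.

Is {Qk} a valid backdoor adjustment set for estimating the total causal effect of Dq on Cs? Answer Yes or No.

Yes

Backdoor paths from Dq to Cs (paths whose first edge points into Dq):
  P1: Dq <- Qk -> Ac <- Cv -> Cs
  P2: Dq <- Qk -> Ac -> Cs
Condition 1 (no descendant of Dq in the set): holds — descendants of Dq are {Cs}; none are in {Qk}.
Condition 2 (every backdoor path blocked by {Qk}):
  P1: blocked at fork node Qk ∈ conditioning set.
  P2: blocked at fork node Qk ∈ conditioning set.
{Qk} satisfies the backdoor criterion.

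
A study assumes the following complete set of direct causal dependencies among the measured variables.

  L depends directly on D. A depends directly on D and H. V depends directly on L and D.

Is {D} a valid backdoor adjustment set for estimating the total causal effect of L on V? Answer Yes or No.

Backdoor paths from L to V (paths whose first edge points into L):
  P1: L <- D -> V
Condition 1 (no descendant of L in the set): holds — descendants of L are {V}; none are in {D}.
Condition 2 (every backdoor path blocked by {D}):
  P1: blocked at fork node D ∈ conditioning set.
{D} satisfies the backdoor criterion.

Yes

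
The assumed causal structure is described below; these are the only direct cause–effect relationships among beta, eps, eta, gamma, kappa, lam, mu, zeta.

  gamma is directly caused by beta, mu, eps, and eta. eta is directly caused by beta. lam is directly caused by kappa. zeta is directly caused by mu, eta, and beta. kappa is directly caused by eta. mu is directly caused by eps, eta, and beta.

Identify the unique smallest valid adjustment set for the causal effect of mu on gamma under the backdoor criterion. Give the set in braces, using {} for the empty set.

Variables eligible for adjustment (non-descendants of mu, excluding mu and gamma): {beta, eps, eta, kappa, lam}.
Backdoor paths from mu to gamma:
  P1: mu <- beta -> eta -> gamma
  P2: mu <- beta -> zeta <- eta -> gamma
  P3: mu <- beta -> gamma
  P4: mu <- eta <- beta -> gamma
  P5: mu <- eta -> zeta <- beta -> gamma
  P6: mu <- eta -> gamma
  P7: mu <- eps -> gamma
The empty set is not sufficient: P1 (mu <- beta -> eta -> gamma) has no collider blocking it and no conditioned non-collider, so it is open.
Try {beta, eps, eta}:
  P1: blocked at fork node beta ∈ conditioning set.
  P2: blocked at fork node beta ∈ conditioning set.
  P3: blocked at fork node beta ∈ conditioning set.
  P4: blocked at chain node eta ∈ conditioning set.
  P5: blocked at fork node eta ∈ conditioning set.
  P6: blocked at fork node eta ∈ conditioning set.
  P7: blocked at fork node eps ∈ conditioning set.
{beta, eps, eta} contains no descendant of mu and blocks every backdoor path.
Every element of {beta, eps, eta} is needed (dropping beta leaves P3 open; dropping eps leaves P7 open; dropping eta leaves P6 open), so no proper subset is valid.
Among all size-3 subsets of the eligible variables, only {beta, eps, eta} blocks every backdoor path, so it is the unique smallest valid adjustment set.

{beta, eps, eta}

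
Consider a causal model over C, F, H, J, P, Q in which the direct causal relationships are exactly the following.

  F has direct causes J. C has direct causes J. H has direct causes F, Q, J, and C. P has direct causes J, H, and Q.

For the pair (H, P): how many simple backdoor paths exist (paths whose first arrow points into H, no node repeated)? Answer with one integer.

4

A backdoor path from H to P is any simple undirected path whose first edge points into H (i.e. leaves H via a parent).
Parents of H: {C, F, J, Q}.
Enumerating:
  P1: H <- Q -> P
  P2: H <- J -> P
  P3: H <- C <- J -> P
  P4: H <- F <- J -> P
That exhausts the simple backdoor paths. Count: 4.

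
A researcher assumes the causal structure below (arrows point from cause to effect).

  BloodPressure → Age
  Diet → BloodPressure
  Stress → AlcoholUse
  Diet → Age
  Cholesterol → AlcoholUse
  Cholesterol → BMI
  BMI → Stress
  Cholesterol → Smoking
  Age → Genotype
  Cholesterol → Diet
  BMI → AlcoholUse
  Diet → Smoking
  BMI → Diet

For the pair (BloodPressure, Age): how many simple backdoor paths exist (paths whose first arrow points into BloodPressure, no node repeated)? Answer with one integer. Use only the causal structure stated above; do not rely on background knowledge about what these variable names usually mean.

A backdoor path from BloodPressure to Age is any simple undirected path whose first edge points into BloodPressure (i.e. leaves BloodPressure via a parent).
Parents of BloodPressure: {Diet}.
Enumerating:
  P1: BloodPressure <- Diet -> Age
That exhausts the simple backdoor paths. Count: 1.

1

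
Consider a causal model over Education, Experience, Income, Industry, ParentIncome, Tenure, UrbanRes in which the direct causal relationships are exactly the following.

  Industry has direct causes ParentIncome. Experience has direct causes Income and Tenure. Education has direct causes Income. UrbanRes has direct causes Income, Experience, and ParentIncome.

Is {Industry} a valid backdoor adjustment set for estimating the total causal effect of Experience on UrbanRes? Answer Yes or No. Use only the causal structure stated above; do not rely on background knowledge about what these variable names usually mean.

No

Backdoor paths from Experience to UrbanRes (paths whose first edge points into Experience):
  P1: Experience <- Income -> UrbanRes
Condition 1 (no descendant of Experience in the set): holds — descendants of Experience are {UrbanRes}; none are in {Industry}.
Condition 2 (every backdoor path blocked by {Industry}):
  P1: open — no interior node is in the conditioning set.
{Industry} does not satisfy the backdoor criterion.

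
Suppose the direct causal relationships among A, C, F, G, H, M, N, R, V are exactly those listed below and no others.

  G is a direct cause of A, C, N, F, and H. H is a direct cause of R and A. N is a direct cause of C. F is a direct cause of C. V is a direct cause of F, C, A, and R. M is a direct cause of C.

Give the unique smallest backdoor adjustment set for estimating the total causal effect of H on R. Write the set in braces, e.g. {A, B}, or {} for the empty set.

Variables eligible for adjustment (non-descendants of H, excluding H and R): {C, F, G, M, N, V}.
Backdoor paths from H to R:
  P1: H <- G -> F <- V -> R
  P2: H <- G -> F -> C <- V -> R
  P3: H <- G -> N -> C <- V -> R
  P4: H <- G -> N -> C <- F <- V -> R
  P5: H <- G -> C <- V -> R
  P6: H <- G -> C <- F <- V -> R
  P7: H <- G -> A <- V -> R
Each backdoor path contains an unconditioned collider, so every path is already blocked with the empty conditioning set:
  P1: blocked at collider F (neither it nor any descendant is in the conditioning set).
  P2: blocked at collider C (neither it nor any descendant is in the conditioning set).
  P3: blocked at collider C (neither it nor any descendant is in the conditioning set).
  P4: blocked at collider C (neither it nor any descendant is in the conditioning set).
  P5: blocked at collider C (neither it nor any descendant is in the conditioning set).
  P6: blocked at collider C (neither it nor any descendant is in the conditioning set).
  P7: blocked at collider A (neither it nor any descendant is in the conditioning set).
The empty set is therefore the unique smallest valid set.

{}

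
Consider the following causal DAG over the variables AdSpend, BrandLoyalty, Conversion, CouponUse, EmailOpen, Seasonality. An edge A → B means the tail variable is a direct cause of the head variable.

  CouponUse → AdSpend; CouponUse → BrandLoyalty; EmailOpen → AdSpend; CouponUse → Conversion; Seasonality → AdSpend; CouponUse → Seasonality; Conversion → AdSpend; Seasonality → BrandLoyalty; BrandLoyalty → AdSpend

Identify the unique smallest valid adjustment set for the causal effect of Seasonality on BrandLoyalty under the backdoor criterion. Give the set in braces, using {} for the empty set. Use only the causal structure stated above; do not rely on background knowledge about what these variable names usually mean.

Variables eligible for adjustment (non-descendants of Seasonality, excluding Seasonality and BrandLoyalty): {Conversion, CouponUse, EmailOpen}.
Backdoor paths from Seasonality to BrandLoyalty:
  P1: Seasonality <- CouponUse -> Conversion -> AdSpend <- BrandLoyalty
  P2: Seasonality <- CouponUse -> BrandLoyalty
  P3: Seasonality <- CouponUse -> AdSpend <- BrandLoyalty
The empty set is not sufficient: P2 (Seasonality <- CouponUse -> BrandLoyalty) has no collider blocking it and no conditioned non-collider, so it is open.
Try {CouponUse}:
  P1: blocked at fork node CouponUse ∈ conditioning set.
  P2: blocked at fork node CouponUse ∈ conditioning set.
  P3: blocked at fork node CouponUse ∈ conditioning set.
{CouponUse} contains no descendant of Seasonality and blocks every backdoor path.
No other singleton works — e.g. {Conversion} leaves P2 open — so {CouponUse} is the unique smallest valid adjustment set.

{CouponUse}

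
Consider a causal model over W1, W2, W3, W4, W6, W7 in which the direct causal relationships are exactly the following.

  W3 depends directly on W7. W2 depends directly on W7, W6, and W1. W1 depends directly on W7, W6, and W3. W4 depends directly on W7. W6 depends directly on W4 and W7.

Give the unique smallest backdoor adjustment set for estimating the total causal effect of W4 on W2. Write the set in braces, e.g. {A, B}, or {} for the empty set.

{W7}

Variables eligible for adjustment (non-descendants of W4, excluding W4 and W2): {W3, W7}.
Backdoor paths from W4 to W2:
  P1: W4 <- W7 -> W6 -> W1 -> W2
  P2: W4 <- W7 -> W6 -> W2
  P3: W4 <- W7 -> W3 -> W1 <- W6 -> W2
  P4: W4 <- W7 -> W3 -> W1 -> W2
  P5: W4 <- W7 -> W1 <- W6 -> W2
  P6: W4 <- W7 -> W1 -> W2
  P7: W4 <- W7 -> W2
The empty set is not sufficient: P1 (W4 <- W7 -> W6 -> W1 -> W2) has no collider blocking it and no conditioned non-collider, so it is open.
Try {W7}:
  P1: blocked at fork node W7 ∈ conditioning set.
  P2: blocked at fork node W7 ∈ conditioning set.
  P3: blocked at fork node W7 ∈ conditioning set.
  P4: blocked at fork node W7 ∈ conditioning set.
  P5: blocked at fork node W7 ∈ conditioning set.
  P6: blocked at fork node W7 ∈ conditioning set.
  P7: blocked at fork node W7 ∈ conditioning set.
{W7} contains no descendant of W4 and blocks every backdoor path.
No other singleton works — e.g. {W3} leaves P1 open — so {W7} is the unique smallest valid adjustment set.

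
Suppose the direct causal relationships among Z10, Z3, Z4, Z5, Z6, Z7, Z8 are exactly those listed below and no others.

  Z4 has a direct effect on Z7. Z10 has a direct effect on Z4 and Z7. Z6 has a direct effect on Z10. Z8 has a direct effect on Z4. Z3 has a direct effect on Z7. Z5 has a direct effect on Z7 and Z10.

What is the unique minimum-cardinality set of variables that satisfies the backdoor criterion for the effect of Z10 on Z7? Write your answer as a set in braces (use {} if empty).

{Z5}

Variables eligible for adjustment (non-descendants of Z10, excluding Z10 and Z7): {Z3, Z5, Z6, Z8}.
Backdoor paths from Z10 to Z7:
  P1: Z10 <- Z5 -> Z7
The empty set is not sufficient: P1 (Z10 <- Z5 -> Z7) has no collider blocking it and no conditioned non-collider, so it is open.
Try {Z5}:
  P1: blocked at fork node Z5 ∈ conditioning set.
{Z5} contains no descendant of Z10 and blocks every backdoor path.
No other singleton works — e.g. {Z6} leaves P1 open — so {Z5} is the unique smallest valid adjustment set.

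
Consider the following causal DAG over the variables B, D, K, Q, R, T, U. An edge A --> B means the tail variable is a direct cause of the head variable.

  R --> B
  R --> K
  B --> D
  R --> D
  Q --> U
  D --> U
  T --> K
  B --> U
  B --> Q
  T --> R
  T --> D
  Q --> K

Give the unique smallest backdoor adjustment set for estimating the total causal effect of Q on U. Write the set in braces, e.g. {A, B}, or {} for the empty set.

{B}

Variables eligible for adjustment (non-descendants of Q, excluding Q and U): {B, D, R, T}.
Backdoor paths from Q to U:
  P1: Q <- B <- R <- T -> D -> U
  P2: Q <- B <- R -> D -> U
  P3: Q <- B <- R -> K <- T -> D -> U
  P4: Q <- B -> D -> U
  P5: Q <- B -> U
The empty set is not sufficient: P1 (Q <- B <- R <- T -> D -> U) has no collider blocking it and no conditioned non-collider, so it is open.
Try {B}:
  P1: blocked at chain node B ∈ conditioning set.
  P2: blocked at chain node B ∈ conditioning set.
  P3: blocked at chain node B ∈ conditioning set.
  P4: blocked at fork node B ∈ conditioning set.
  P5: blocked at fork node B ∈ conditioning set.
{B} contains no descendant of Q and blocks every backdoor path.
No other singleton works — e.g. {T} leaves P2 open — so {B} is the unique smallest valid adjustment set.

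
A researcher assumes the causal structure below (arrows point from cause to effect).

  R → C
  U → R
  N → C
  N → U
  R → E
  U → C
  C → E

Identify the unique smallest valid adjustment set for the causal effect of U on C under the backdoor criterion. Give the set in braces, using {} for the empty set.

{N}

Variables eligible for adjustment (non-descendants of U, excluding U and C): {N}.
Backdoor paths from U to C:
  P1: U <- N -> C
The empty set is not sufficient: P1 (U <- N -> C) has no collider blocking it and no conditioned non-collider, so it is open.
Try {N}:
  P1: blocked at fork node N ∈ conditioning set.
{N} contains no descendant of U and blocks every backdoor path.
{N} is the unique smallest valid adjustment set.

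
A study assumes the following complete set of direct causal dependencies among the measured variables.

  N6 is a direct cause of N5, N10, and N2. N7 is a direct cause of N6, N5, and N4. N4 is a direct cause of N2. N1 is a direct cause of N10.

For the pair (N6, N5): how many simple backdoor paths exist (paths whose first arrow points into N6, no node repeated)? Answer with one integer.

1

A backdoor path from N6 to N5 is any simple undirected path whose first edge points into N6 (i.e. leaves N6 via a parent).
Parents of N6: {N7}.
Enumerating:
  P1: N6 <- N7 -> N5
That exhausts the simple backdoor paths. Count: 1.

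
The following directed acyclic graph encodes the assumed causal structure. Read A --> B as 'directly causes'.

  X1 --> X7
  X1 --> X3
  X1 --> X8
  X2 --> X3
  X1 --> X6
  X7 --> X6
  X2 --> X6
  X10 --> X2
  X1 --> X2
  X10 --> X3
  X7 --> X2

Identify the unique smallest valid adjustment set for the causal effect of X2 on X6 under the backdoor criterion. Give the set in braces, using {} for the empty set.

{X1, X7}

Variables eligible for adjustment (non-descendants of X2, excluding X2 and X6): {X1, X10, X7, X8}.
Backdoor paths from X2 to X6:
  P1: X2 <- X1 -> X7 -> X6
  P2: X2 <- X1 -> X6
  P3: X2 <- X10 -> X3 <- X1 -> X7 -> X6
  P4: X2 <- X10 -> X3 <- X1 -> X6
  P5: X2 <- X7 <- X1 -> X6
  P6: X2 <- X7 -> X6
The empty set is not sufficient: P1 (X2 <- X1 -> X7 -> X6) has no collider blocking it and no conditioned non-collider, so it is open.
Try {X1, X7}:
  P1: blocked at fork node X1 ∈ conditioning set.
  P2: blocked at fork node X1 ∈ conditioning set.
  P3: blocked at collider X3 (neither it nor any descendant is in the conditioning set).
  P4: blocked at collider X3 (neither it nor any descendant is in the conditioning set).
  P5: blocked at chain node X7 ∈ conditioning set.
  P6: blocked at fork node X7 ∈ conditioning set.
{X1, X7} contains no descendant of X2 and blocks every backdoor path.
Every element of {X1, X7} is needed (dropping X1 leaves P2 open; dropping X7 leaves P6 open), so no proper subset is valid.
Among all size-2 subsets of the eligible variables, only {X1, X7} blocks every backdoor path, so it is the unique smallest valid adjustment set.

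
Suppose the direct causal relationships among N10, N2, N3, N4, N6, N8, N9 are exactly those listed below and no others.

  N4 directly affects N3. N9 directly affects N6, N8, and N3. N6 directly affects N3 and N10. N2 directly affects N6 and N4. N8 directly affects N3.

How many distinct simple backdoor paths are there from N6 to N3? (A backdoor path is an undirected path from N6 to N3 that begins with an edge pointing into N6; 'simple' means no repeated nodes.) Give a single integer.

A backdoor path from N6 to N3 is any simple undirected path whose first edge points into N6 (i.e. leaves N6 via a parent).
Parents of N6: {N2, N9}.
Enumerating:
  P1: N6 <- N9 -> N8 -> N3
  P2: N6 <- N9 -> N3
  P3: N6 <- N2 -> N4 -> N3
That exhausts the simple backdoor paths. Count: 3.

3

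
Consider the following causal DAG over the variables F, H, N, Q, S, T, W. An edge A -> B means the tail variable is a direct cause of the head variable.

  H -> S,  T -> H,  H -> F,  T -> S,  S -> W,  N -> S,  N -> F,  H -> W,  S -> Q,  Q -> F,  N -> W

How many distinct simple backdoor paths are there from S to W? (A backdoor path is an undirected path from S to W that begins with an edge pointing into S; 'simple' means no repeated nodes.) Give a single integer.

6

A backdoor path from S to W is any simple undirected path whose first edge points into S (i.e. leaves S via a parent).
Parents of S: {H, N, T}.
Enumerating:
  P1: S <- N -> W
  P2: S <- N -> F <- H -> W
  P3: S <- T -> H -> W
  P4: S <- T -> H -> F <- N -> W
  P5: S <- H -> W
  P6: S <- H -> F <- N -> W
That exhausts the simple backdoor paths. Count: 6.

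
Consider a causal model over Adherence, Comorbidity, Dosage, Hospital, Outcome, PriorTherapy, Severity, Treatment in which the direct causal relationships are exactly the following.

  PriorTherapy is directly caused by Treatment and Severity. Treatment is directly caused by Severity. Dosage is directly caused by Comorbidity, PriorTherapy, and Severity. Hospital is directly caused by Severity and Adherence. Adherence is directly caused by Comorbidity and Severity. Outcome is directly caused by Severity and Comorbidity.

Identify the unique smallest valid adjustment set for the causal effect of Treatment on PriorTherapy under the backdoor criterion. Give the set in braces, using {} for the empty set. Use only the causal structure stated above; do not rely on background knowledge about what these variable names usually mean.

{Severity}

Variables eligible for adjustment (non-descendants of Treatment, excluding Treatment and PriorTherapy): {Adherence, Comorbidity, Hospital, Outcome, Severity}.
Backdoor paths from Treatment to PriorTherapy:
  P1: Treatment <- Severity -> Outcome <- Comorbidity -> Dosage <- PriorTherapy
  P2: Treatment <- Severity -> Adherence <- Comorbidity -> Dosage <- PriorTherapy
  P3: Treatment <- Severity -> Hospital <- Adherence <- Comorbidity -> Dosage <- PriorTherapy
  P4: Treatment <- Severity -> PriorTherapy
  P5: Treatment <- Severity -> Dosage <- PriorTherapy
The empty set is not sufficient: P4 (Treatment <- Severity -> PriorTherapy) has no collider blocking it and no conditioned non-collider, so it is open.
Try {Severity}:
  P1: blocked at fork node Severity ∈ conditioning set.
  P2: blocked at fork node Severity ∈ conditioning set.
  P3: blocked at fork node Severity ∈ conditioning set.
  P4: blocked at fork node Severity ∈ conditioning set.
  P5: blocked at fork node Severity ∈ conditioning set.
{Severity} contains no descendant of Treatment and blocks every backdoor path.
No other singleton works — e.g. {Comorbidity} leaves P4 open — so {Severity} is the unique smallest valid adjustment set.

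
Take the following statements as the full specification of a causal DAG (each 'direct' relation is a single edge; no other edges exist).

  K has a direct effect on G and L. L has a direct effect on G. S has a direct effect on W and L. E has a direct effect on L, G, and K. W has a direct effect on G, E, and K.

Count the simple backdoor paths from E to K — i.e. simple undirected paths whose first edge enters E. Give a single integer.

5

A backdoor path from E to K is any simple undirected path whose first edge points into E (i.e. leaves E via a parent).
Parents of E: {W}.
Enumerating:
  P1: E <- W <- S -> L <- K
  P2: E <- W <- S -> L -> G <- K
  P3: E <- W -> K
  P4: E <- W -> G <- K
  P5: E <- W -> G <- L <- K
That exhausts the simple backdoor paths. Count: 5.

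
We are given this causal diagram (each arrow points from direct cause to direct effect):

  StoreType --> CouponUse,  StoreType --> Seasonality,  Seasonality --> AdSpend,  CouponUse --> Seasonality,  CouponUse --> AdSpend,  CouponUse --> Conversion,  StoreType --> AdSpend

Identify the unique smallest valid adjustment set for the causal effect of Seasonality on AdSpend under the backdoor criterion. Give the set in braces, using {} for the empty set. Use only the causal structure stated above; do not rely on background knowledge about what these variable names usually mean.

{CouponUse, StoreType}

Variables eligible for adjustment (non-descendants of Seasonality, excluding Seasonality and AdSpend): {Conversion, CouponUse, StoreType}.
Backdoor paths from Seasonality to AdSpend:
  P1: Seasonality <- StoreType -> CouponUse -> AdSpend
  P2: Seasonality <- StoreType -> AdSpend
  P3: Seasonality <- CouponUse <- StoreType -> AdSpend
  P4: Seasonality <- CouponUse -> AdSpend
The empty set is not sufficient: P1 (Seasonality <- StoreType -> CouponUse -> AdSpend) has no collider blocking it and no conditioned non-collider, so it is open.
Try {CouponUse, StoreType}:
  P1: blocked at fork node StoreType ∈ conditioning set.
  P2: blocked at fork node StoreType ∈ conditioning set.
  P3: blocked at chain node CouponUse ∈ conditioning set.
  P4: blocked at fork node CouponUse ∈ conditioning set.
{CouponUse, StoreType} contains no descendant of Seasonality and blocks every backdoor path.
Every element of {CouponUse, StoreType} is needed (dropping CouponUse leaves P4 open; dropping StoreType leaves P2 open), so no proper subset is valid.
Among all size-2 subsets of the eligible variables, only {CouponUse, StoreType} blocks every backdoor path, so it is the unique smallest valid adjustment set.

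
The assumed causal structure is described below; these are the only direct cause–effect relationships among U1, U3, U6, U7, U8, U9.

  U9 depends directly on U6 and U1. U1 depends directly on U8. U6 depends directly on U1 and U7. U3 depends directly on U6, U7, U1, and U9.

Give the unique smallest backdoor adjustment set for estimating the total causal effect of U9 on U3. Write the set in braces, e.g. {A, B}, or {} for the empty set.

{U1, U6}

Variables eligible for adjustment (non-descendants of U9, excluding U9 and U3): {U1, U6, U7, U8}.
Backdoor paths from U9 to U3:
  P1: U9 <- U1 -> U6 <- U7 -> U3
  P2: U9 <- U1 -> U6 -> U3
  P3: U9 <- U1 -> U3
  P4: U9 <- U6 <- U1 -> U3
  P5: U9 <- U6 <- U7 -> U3
  P6: U9 <- U6 -> U3
The empty set is not sufficient: P2 (U9 <- U1 -> U6 -> U3) has no collider blocking it and no conditioned non-collider, so it is open.
Try {U1, U6}:
  P1: blocked at fork node U1 ∈ conditioning set.
  P2: blocked at fork node U1 ∈ conditioning set.
  P3: blocked at fork node U1 ∈ conditioning set.
  P4: blocked at chain node U6 ∈ conditioning set.
  P5: blocked at chain node U6 ∈ conditioning set.
  P6: blocked at fork node U6 ∈ conditioning set.
{U1, U6} contains no descendant of U9 and blocks every backdoor path.
Every element of {U1, U6} is needed (dropping U1 leaves P1 open; dropping U6 leaves P5 open), so no proper subset is valid.
Among all size-2 subsets of the eligible variables, only {U1, U6} blocks every backdoor path, so it is the unique smallest valid adjustment set.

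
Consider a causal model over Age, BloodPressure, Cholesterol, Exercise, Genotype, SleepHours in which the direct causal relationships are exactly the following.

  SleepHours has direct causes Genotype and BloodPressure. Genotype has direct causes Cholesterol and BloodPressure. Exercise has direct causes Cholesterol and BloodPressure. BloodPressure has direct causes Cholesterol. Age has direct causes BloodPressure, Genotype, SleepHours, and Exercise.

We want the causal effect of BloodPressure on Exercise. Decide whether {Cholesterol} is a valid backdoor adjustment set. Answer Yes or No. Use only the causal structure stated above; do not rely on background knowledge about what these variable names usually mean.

Backdoor paths from BloodPressure to Exercise (paths whose first edge points into BloodPressure):
  P1: BloodPressure <- Cholesterol -> Genotype -> SleepHours -> Age <- Exercise
  P2: BloodPressure <- Cholesterol -> Genotype -> Age <- Exercise
  P3: BloodPressure <- Cholesterol -> Exercise
Condition 1 (no descendant of BloodPressure in the set): holds — descendants of BloodPressure are {Age, Exercise, Genotype, SleepHours}; none are in {Cholesterol}.
Condition 2 (every backdoor path blocked by {Cholesterol}):
  P1: blocked at fork node Cholesterol ∈ conditioning set.
  P2: blocked at fork node Cholesterol ∈ conditioning set.
  P3: blocked at fork node Cholesterol ∈ conditioning set.
{Cholesterol} satisfies the backdoor criterion.

Yes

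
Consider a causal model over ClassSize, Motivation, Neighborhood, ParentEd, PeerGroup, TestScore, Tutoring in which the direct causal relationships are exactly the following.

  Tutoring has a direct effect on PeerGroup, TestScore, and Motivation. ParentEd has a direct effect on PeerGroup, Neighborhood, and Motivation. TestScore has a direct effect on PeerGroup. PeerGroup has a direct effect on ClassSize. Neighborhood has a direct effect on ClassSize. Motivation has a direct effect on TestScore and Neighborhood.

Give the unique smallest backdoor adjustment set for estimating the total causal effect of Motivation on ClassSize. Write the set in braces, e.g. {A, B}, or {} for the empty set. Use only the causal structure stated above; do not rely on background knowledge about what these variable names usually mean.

Variables eligible for adjustment (non-descendants of Motivation, excluding Motivation and ClassSize): {ParentEd, Tutoring}.
Backdoor paths from Motivation to ClassSize:
  P1: Motivation <- ParentEd -> Neighborhood -> ClassSize
  P2: Motivation <- ParentEd -> PeerGroup -> ClassSize
  P3: Motivation <- Tutoring -> TestScore -> PeerGroup <- ParentEd -> Neighborhood -> ClassSize
  P4: Motivation <- Tutoring -> TestScore -> PeerGroup -> ClassSize
  P5: Motivation <- Tutoring -> PeerGroup <- ParentEd -> Neighborhood -> ClassSize
  P6: Motivation <- Tutoring -> PeerGroup -> ClassSize
The empty set is not sufficient: P1 (Motivation <- ParentEd -> Neighborhood -> ClassSize) has no collider blocking it and no conditioned non-collider, so it is open.
Try {ParentEd, Tutoring}:
  P1: blocked at fork node ParentEd ∈ conditioning set.
  P2: blocked at fork node ParentEd ∈ conditioning set.
  P3: blocked at fork node Tutoring ∈ conditioning set.
  P4: blocked at fork node Tutoring ∈ conditioning set.
  P5: blocked at fork node Tutoring ∈ conditioning set.
  P6: blocked at fork node Tutoring ∈ conditioning set.
{ParentEd, Tutoring} contains no descendant of Motivation and blocks every backdoor path.
Every element of {ParentEd, Tutoring} is needed (dropping ParentEd leaves P1 open; dropping Tutoring leaves P4 open), so no proper subset is valid.
Among all size-2 subsets of the eligible variables, only {ParentEd, Tutoring} blocks every backdoor path, so it is the unique smallest valid adjustment set.

{ParentEd, Tutoring}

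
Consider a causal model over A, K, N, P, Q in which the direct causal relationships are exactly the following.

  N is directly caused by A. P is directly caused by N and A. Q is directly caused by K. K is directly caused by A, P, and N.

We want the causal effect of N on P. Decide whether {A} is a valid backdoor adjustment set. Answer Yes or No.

Yes

Backdoor paths from N to P (paths whose first edge points into N):
  P1: N <- A -> P
  P2: N <- A -> K <- P
Condition 1 (no descendant of N in the set): holds — descendants of N are {K, P, Q}; none are in {A}.
Condition 2 (every backdoor path blocked by {A}):
  P1: blocked at fork node A ∈ conditioning set.
  P2: blocked at fork node A ∈ conditioning set.
{A} satisfies the backdoor criterion.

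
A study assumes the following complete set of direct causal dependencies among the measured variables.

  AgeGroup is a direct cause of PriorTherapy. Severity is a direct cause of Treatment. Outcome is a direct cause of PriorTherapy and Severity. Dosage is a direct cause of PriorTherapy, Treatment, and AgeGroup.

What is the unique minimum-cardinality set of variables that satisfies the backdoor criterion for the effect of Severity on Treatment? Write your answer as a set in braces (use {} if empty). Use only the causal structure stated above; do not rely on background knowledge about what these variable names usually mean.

{}

Variables eligible for adjustment (non-descendants of Severity, excluding Severity and Treatment): {AgeGroup, Dosage, Outcome, PriorTherapy}.
Backdoor paths from Severity to Treatment:
  P1: Severity <- Outcome -> PriorTherapy <- Dosage -> Treatment
  P2: Severity <- Outcome -> PriorTherapy <- AgeGroup <- Dosage -> Treatment
Each backdoor path contains an unconditioned collider, so every path is already blocked with the empty conditioning set:
  P1: blocked at collider PriorTherapy (neither it nor any descendant is in the conditioning set).
  P2: blocked at collider PriorTherapy (neither it nor any descendant is in the conditioning set).
The empty set is therefore the unique smallest valid set.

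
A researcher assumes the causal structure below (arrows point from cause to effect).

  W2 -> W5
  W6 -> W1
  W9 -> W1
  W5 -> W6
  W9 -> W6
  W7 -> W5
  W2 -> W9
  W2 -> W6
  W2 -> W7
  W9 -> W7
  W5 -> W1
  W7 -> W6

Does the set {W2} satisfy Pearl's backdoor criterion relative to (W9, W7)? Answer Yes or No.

Yes

Backdoor paths from W9 to W7 (paths whose first edge points into W9):
  P1: W9 <- W2 -> W7
  P2: W9 <- W2 -> W5 <- W7
  P3: W9 <- W2 -> W5 -> W6 <- W7
  P4: W9 <- W2 -> W5 -> W1 <- W6 <- W7
  P5: W9 <- W2 -> W6 <- W7
  P6: W9 <- W2 -> W6 <- W5 <- W7
  P7: W9 <- W2 -> W6 -> W1 <- W5 <- W7
Condition 1 (no descendant of W9 in the set): holds — descendants of W9 are {W1, W5, W6, W7}; none are in {W2}.
Condition 2 (every backdoor path blocked by {W2}):
  P1: blocked at fork node W2 ∈ conditioning set.
  P2: blocked at fork node W2 ∈ conditioning set.
  P3: blocked at fork node W2 ∈ conditioning set.
  P4: blocked at fork node W2 ∈ conditioning set.
  P5: blocked at fork node W2 ∈ conditioning set.
  P6: blocked at fork node W2 ∈ conditioning set.
  P7: blocked at fork node W2 ∈ conditioning set.
{W2} satisfies the backdoor criterion.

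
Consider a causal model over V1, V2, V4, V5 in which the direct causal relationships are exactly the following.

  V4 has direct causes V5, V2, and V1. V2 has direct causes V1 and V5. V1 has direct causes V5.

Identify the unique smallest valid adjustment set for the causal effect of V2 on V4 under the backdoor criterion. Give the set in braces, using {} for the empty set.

Variables eligible for adjustment (non-descendants of V2, excluding V2 and V4): {V1, V5}.
Backdoor paths from V2 to V4:
  P1: V2 <- V5 -> V1 -> V4
  P2: V2 <- V5 -> V4
  P3: V2 <- V1 <- V5 -> V4
  P4: V2 <- V1 -> V4
The empty set is not sufficient: P1 (V2 <- V5 -> V1 -> V4) has no collider blocking it and no conditioned non-collider, so it is open.
Try {V1, V5}:
  P1: blocked at fork node V5 ∈ conditioning set.
  P2: blocked at fork node V5 ∈ conditioning set.
  P3: blocked at chain node V1 ∈ conditioning set.
  P4: blocked at fork node V1 ∈ conditioning set.
{V1, V5} contains no descendant of V2 and blocks every backdoor path.
Every element of {V1, V5} is needed (dropping V1 leaves P4 open; dropping V5 leaves P2 open), so no proper subset is valid.
Among all size-2 subsets of the eligible variables, only {V1, V5} blocks every backdoor path, so it is the unique smallest valid adjustment set.

{V1, V5}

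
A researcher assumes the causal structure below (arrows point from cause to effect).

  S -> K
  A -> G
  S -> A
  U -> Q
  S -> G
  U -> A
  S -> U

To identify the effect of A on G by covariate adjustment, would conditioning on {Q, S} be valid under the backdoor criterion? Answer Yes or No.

Yes

Backdoor paths from A to G (paths whose first edge points into A):
  P1: A <- S -> G
  P2: A <- U <- S -> G
Condition 1 (no descendant of A in the set): holds — descendants of A are {G}; none are in {Q, S}.
Condition 2 (every backdoor path blocked by {Q, S}):
  P1: blocked at fork node S ∈ conditioning set.
  P2: blocked at fork node S ∈ conditioning set.
{Q, S} satisfies the backdoor criterion.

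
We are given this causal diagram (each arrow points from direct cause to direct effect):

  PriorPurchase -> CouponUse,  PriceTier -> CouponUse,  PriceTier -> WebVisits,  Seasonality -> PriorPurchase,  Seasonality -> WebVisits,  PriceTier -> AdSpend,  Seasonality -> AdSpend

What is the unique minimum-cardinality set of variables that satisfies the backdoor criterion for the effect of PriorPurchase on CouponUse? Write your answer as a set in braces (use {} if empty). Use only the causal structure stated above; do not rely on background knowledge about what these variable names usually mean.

Variables eligible for adjustment (non-descendants of PriorPurchase, excluding PriorPurchase and CouponUse): {AdSpend, PriceTier, Seasonality, WebVisits}.
Backdoor paths from PriorPurchase to CouponUse:
  P1: PriorPurchase <- Seasonality -> AdSpend <- PriceTier -> CouponUse
  P2: PriorPurchase <- Seasonality -> WebVisits <- PriceTier -> CouponUse
Each backdoor path contains an unconditioned collider, so every path is already blocked with the empty conditioning set:
  P1: blocked at collider AdSpend (neither it nor any descendant is in the conditioning set).
  P2: blocked at collider WebVisits (neither it nor any descendant is in the conditioning set).
The empty set is therefore the unique smallest valid set.

{}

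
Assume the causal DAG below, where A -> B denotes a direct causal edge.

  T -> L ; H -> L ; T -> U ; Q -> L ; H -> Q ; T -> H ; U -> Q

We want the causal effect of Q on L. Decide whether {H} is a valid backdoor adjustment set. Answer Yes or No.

Backdoor paths from Q to L (paths whose first edge points into Q):
  P1: Q <- H <- T -> L
  P2: Q <- H -> L
  P3: Q <- U <- T -> H -> L
  P4: Q <- U <- T -> L
Condition 1 (no descendant of Q in the set): holds — descendants of Q are {L}; none are in {H}.
Condition 2 (every backdoor path blocked by {H}):
  P1: blocked at chain node H ∈ conditioning set.
  P2: blocked at fork node H ∈ conditioning set.
  P3: blocked at chain node H ∈ conditioning set.
  P4: open — no interior node is in the conditioning set.
{H} does not satisfy the backdoor criterion.

No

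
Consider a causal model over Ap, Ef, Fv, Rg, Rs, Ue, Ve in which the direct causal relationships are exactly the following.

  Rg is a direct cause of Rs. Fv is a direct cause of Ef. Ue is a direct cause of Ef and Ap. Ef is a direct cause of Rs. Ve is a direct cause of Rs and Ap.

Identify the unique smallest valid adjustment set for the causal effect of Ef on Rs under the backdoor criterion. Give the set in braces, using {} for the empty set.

Variables eligible for adjustment (non-descendants of Ef, excluding Ef and Rs): {Ap, Fv, Rg, Ue, Ve}.
Backdoor paths from Ef to Rs:
  P1: Ef <- Ue -> Ap <- Ve -> Rs
Each backdoor path contains an unconditioned collider, so every path is already blocked with the empty conditioning set:
  P1: blocked at collider Ap (neither it nor any descendant is in the conditioning set).
The empty set is therefore the unique smallest valid set.

{}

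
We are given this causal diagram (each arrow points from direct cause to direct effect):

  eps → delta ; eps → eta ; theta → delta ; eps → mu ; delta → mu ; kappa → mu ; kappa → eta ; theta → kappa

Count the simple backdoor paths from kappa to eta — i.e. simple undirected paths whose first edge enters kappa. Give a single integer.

2

A backdoor path from kappa to eta is any simple undirected path whose first edge points into kappa (i.e. leaves kappa via a parent).
Parents of kappa: {theta}.
Enumerating:
  P1: kappa <- theta -> delta <- eps -> eta
  P2: kappa <- theta -> delta -> mu <- eps -> eta
That exhausts the simple backdoor paths. Count: 2.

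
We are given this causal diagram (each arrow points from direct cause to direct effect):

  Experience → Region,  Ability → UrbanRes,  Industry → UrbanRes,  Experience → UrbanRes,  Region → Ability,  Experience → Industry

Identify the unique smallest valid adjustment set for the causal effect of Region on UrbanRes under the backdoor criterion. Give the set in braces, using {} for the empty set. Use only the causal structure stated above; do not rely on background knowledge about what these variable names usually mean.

Variables eligible for adjustment (non-descendants of Region, excluding Region and UrbanRes): {Experience, Industry}.
Backdoor paths from Region to UrbanRes:
  P1: Region <- Experience -> Industry -> UrbanRes
  P2: Region <- Experience -> UrbanRes
The empty set is not sufficient: P1 (Region <- Experience -> Industry -> UrbanRes) has no collider blocking it and no conditioned non-collider, so it is open.
Try {Experience}:
  P1: blocked at fork node Experience ∈ conditioning set.
  P2: blocked at fork node Experience ∈ conditioning set.
{Experience} contains no descendant of Region and blocks every backdoor path.
No other singleton works — e.g. {Industry} leaves P2 open — so {Experience} is the unique smallest valid adjustment set.

{Experience}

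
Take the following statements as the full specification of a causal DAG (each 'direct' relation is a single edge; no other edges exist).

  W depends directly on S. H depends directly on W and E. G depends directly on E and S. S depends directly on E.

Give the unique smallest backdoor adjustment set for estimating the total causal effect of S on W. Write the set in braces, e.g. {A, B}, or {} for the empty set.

{}

Variables eligible for adjustment (non-descendants of S, excluding S and W): {E}.
Backdoor paths from S to W:
  P1: S <- E -> H <- W
Each backdoor path contains an unconditioned collider, so every path is already blocked with the empty conditioning set:
  P1: blocked at collider H (neither it nor any descendant is in the conditioning set).
The empty set is therefore the unique smallest valid set.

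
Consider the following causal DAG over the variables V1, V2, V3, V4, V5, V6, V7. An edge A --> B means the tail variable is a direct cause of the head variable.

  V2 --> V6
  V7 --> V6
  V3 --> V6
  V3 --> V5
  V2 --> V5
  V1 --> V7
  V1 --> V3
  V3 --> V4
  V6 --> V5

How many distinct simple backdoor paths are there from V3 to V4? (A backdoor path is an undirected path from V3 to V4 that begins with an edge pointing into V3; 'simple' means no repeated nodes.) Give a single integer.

0

A backdoor path from V3 to V4 is any simple undirected path whose first edge points into V3 (i.e. leaves V3 via a parent).
Parents of V3: {V1}.
No simple path from any parent of V3 reaches V4 without revisiting V3, so there are no backdoor paths.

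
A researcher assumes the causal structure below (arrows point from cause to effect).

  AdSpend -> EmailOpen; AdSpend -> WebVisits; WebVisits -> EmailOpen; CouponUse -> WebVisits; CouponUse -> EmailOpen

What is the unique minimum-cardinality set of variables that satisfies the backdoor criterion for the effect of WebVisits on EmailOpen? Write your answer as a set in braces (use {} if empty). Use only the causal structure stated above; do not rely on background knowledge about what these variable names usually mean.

{AdSpend, CouponUse}

Variables eligible for adjustment (non-descendants of WebVisits, excluding WebVisits and EmailOpen): {AdSpend, CouponUse}.
Backdoor paths from WebVisits to EmailOpen:
  P1: WebVisits <- CouponUse -> EmailOpen
  P2: WebVisits <- AdSpend -> EmailOpen
The empty set is not sufficient: P1 (WebVisits <- CouponUse -> EmailOpen) has no collider blocking it and no conditioned non-collider, so it is open.
Try {AdSpend, CouponUse}:
  P1: blocked at fork node CouponUse ∈ conditioning set.
  P2: blocked at fork node AdSpend ∈ conditioning set.
{AdSpend, CouponUse} contains no descendant of WebVisits and blocks every backdoor path.
Every element of {AdSpend, CouponUse} is needed (dropping AdSpend leaves P2 open; dropping CouponUse leaves P1 open), so no proper subset is valid.
Among all size-2 subsets of the eligible variables, only {AdSpend, CouponUse} blocks every backdoor path, so it is the unique smallest valid adjustment set.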